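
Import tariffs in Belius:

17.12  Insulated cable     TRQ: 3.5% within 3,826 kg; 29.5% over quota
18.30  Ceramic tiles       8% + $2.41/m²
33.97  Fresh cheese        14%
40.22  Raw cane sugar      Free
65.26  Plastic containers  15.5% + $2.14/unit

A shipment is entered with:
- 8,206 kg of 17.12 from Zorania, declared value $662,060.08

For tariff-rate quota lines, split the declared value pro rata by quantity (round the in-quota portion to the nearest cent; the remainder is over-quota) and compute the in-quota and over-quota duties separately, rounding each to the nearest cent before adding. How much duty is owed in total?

$115,050.49

Line 1 (17.12, Zorania, 8,206 kg, $662,060.08):
Code 17.12 is under a tariff-rate quota (threshold 3,826 kg). In-quota: 3,826 kg at 3.5%; over-quota: 4,380 kg at 29.5%.
Pro-rata value split: in-quota = $662,060.08 × 3,826/8,206 = $308,681.68; over-quota = $662,060.08 − $308,681.68 = $353,378.40.
In-quota duty = $308,681.68 × 3.5% = $10,803.86. Over-quota duty = $353,378.40 × 29.5% = $104,246.63.
Line duty = $10,803.86 + $104,246.63 = $115,050.49.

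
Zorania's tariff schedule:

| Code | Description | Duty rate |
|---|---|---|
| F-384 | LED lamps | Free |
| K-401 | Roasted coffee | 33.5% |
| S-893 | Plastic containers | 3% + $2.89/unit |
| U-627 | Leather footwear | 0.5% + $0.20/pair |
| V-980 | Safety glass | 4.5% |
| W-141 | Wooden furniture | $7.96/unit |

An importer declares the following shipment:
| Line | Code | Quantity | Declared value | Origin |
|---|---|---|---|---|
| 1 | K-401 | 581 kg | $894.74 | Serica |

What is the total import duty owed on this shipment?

$299.74

Line 1 (K-401, Serica, 581 kg, $894.74):
Base rate for K-401 is 33.5%.
Duty = $894.74 × 33.5% = $299.74.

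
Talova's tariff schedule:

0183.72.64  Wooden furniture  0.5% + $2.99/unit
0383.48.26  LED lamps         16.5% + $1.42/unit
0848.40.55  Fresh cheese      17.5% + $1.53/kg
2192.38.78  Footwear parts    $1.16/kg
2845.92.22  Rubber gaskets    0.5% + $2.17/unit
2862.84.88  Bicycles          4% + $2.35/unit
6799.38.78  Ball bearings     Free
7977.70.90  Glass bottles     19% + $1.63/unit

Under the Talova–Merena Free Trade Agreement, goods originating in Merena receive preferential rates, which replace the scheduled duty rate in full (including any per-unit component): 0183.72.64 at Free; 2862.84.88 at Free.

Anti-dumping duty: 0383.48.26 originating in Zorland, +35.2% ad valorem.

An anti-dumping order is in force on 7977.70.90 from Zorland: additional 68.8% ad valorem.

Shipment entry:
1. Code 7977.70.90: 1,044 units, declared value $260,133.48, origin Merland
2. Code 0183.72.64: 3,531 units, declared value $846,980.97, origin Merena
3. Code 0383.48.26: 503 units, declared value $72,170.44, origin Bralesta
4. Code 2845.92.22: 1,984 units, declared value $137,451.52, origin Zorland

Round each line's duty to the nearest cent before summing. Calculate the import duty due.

$68,742.00

Line 1 (7977.70.90, Merland, 1,044 units, $260,133.48):
Base rate for 7977.70.90 is 19% + $1.63/unit.
The additional-duty order on 7977.70.90 targets Zorland, not Merland; it does not apply.
Duty = $260,133.48 × 19% + 1,044 × $1.63 = $51,127.08.
Line 2 (0183.72.64, Merena, 3,531 units, $846,980.97):
Base rate for 0183.72.64 is 0.5% + $2.99/unit.
Origin Merena qualifies under the Talova–Merena agreement and 0183.72.64 is covered: preferential rate Free applies instead.
Duty = $846,980.97 × 0% = $0.00.
Line 3 (0383.48.26, Bralesta, 503 units, $72,170.44):
Base rate for 0383.48.26 is 16.5% + $1.42/unit.
The additional-duty order on 0383.48.26 targets Zorland, not Bralesta; it does not apply.
Duty = $72,170.44 × 16.5% + 503 × $1.42 = $12,622.38.
Line 4 (2845.92.22, Zorland, 1,984 units, $137,451.52):
Base rate for 2845.92.22 is 0.5% + $2.17/unit.
Duty = $137,451.52 × 0.5% + 1,984 × $2.17 = $4,992.54.
Total = $51,127.08 + $0.00 + $12,622.38 + $4,992.54 = $68,742.00.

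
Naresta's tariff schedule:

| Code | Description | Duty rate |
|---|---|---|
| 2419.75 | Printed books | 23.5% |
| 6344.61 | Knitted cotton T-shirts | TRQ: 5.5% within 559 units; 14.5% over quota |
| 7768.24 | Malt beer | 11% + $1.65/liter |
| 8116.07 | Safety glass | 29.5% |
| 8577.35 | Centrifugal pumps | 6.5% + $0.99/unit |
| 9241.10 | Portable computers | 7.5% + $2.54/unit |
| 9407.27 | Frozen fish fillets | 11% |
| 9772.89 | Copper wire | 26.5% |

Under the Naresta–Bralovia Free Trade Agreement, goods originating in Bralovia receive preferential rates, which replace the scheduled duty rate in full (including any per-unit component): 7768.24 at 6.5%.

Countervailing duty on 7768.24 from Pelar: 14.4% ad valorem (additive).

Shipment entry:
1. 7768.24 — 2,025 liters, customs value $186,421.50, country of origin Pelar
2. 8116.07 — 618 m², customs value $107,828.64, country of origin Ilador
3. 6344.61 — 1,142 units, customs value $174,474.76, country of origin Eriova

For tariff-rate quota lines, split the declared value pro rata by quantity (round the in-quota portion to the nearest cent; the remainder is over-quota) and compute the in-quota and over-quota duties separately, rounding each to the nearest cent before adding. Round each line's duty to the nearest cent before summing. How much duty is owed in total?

$100,114.24

Line 1 (7768.24, Pelar, 2,025 liters, $186,421.50):
Base rate for 7768.24 is 11% + $1.65/liter.
7768.24 has an FTA preferential rate, but origin Pelar is not Bralovia; base rate stands.
Additional duty on 7768.24 from Pelar: +14.4%. Applied ad valorem rate: 11% + 14.4% = 25.4%.
Duty = $186,421.50 × 25.4% + 2,025 × $1.65 = $50,692.31.
Line 2 (8116.07, Ilador, 618 m², $107,828.64):
Base rate for 8116.07 is 29.5%.
Duty = $107,828.64 × 29.5% = $31,809.45.
Line 3 (6344.61, Eriova, 1,142 units, $174,474.76):
Code 6344.61 is under a tariff-rate quota (threshold 559 units). In-quota: 559 units at 5.5%; over-quota: 583 units at 14.5%.
Pro-rata value split: in-quota = $174,474.76 × 559/1,142 = $85,404.02; over-quota = $174,474.76 − $85,404.02 = $89,070.74.
In-quota duty = $85,404.02 × 5.5% = $4,697.22. Over-quota duty = $89,070.74 × 14.5% = $12,915.26.
Line duty = $4,697.22 + $12,915.26 = $17,612.48.
Total = $50,692.31 + $31,809.45 + $17,612.48 = $100,114.24.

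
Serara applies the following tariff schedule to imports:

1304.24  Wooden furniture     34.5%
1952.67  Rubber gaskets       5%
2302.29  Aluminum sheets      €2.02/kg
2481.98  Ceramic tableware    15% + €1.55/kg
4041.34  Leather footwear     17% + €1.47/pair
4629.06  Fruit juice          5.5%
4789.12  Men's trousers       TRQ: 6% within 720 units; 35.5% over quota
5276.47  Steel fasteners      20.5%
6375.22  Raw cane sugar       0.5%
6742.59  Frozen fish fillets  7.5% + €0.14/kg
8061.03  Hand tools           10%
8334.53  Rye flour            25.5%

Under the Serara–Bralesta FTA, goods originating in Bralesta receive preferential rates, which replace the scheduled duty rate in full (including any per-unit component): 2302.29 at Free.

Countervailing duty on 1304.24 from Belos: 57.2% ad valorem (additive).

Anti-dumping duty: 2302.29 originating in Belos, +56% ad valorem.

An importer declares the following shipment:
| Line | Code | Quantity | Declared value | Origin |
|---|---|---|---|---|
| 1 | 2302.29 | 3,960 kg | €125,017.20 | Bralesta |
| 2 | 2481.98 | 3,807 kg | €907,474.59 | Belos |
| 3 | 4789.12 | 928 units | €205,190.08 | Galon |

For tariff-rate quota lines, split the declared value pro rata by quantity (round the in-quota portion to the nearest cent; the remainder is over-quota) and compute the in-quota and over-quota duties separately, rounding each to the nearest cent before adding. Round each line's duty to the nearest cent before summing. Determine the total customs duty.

Line 1 (2302.29, Bralesta, 3,960 kg, €125,017.20):
Base rate for 2302.29 is €2.02/kg.
Origin Bralesta qualifies under the Serara–Bralesta agreement and 2302.29 is covered: preferential rate Free applies instead.
The additional-duty order on 2302.29 targets Belos, not Bralesta; it does not apply.
Duty = €125,017.20 × 0% = €0.00.
Line 2 (2481.98, Belos, 3,807 kg, €907,474.59):
Base rate for 2481.98 is 15% + €1.55/kg.
Duty = €907,474.59 × 15% + 3,807 × €1.55 = €142,022.04.
Line 3 (4789.12, Galon, 928 units, €205,190.08):
Code 4789.12 is under a tariff-rate quota (threshold 720 units). In-quota: 720 units at 6%; over-quota: 208 units at 35.5%.
Pro-rata value split: in-quota = €205,190.08 × 720/928 = €159,199.20; over-quota = €205,190.08 − €159,199.20 = €45,990.88.
In-quota duty = €159,199.20 × 6% = €9,551.95. Over-quota duty = €45,990.88 × 35.5% = €16,326.76.
Line duty = €9,551.95 + €16,326.76 = €25,878.71.
Total = €0.00 + €142,022.04 + €25,878.71 = €167,900.75.

€167,900.75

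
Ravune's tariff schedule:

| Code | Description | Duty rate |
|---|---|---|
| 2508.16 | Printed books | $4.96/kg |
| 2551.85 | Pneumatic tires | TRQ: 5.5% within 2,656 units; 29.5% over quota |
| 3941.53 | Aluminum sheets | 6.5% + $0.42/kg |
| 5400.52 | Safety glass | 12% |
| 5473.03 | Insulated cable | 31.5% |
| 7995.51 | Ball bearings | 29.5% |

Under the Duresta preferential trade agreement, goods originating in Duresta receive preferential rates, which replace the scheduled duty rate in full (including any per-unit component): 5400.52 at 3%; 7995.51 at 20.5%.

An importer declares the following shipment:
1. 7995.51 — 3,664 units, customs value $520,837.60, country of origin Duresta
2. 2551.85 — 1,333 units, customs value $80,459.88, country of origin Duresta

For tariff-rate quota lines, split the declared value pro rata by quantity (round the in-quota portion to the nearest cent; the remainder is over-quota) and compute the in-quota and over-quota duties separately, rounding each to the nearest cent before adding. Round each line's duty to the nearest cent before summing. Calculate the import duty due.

Line 1 (7995.51, Duresta, 3,664 units, $520,837.60):
Base rate for 7995.51 is 29.5%.
Origin Duresta qualifies under the Ravune–Duresta agreement and 7995.51 is covered: preferential rate 20.5% applies instead.
Duty = $520,837.60 × 20.5% = $106,771.71.
Line 2 (2551.85, Duresta, 1,333 units, $80,459.88):
Code 2551.85 is under a tariff-rate quota (threshold 2,656 units). Quantity 1,333 units is within the quota, so the in-quota rate 5.5% applies to the full value.
Duty = $80,459.88 × 5.5% = $4,425.29.
Total = $106,771.71 + $4,425.29 = $111,197.00.

$111,197.00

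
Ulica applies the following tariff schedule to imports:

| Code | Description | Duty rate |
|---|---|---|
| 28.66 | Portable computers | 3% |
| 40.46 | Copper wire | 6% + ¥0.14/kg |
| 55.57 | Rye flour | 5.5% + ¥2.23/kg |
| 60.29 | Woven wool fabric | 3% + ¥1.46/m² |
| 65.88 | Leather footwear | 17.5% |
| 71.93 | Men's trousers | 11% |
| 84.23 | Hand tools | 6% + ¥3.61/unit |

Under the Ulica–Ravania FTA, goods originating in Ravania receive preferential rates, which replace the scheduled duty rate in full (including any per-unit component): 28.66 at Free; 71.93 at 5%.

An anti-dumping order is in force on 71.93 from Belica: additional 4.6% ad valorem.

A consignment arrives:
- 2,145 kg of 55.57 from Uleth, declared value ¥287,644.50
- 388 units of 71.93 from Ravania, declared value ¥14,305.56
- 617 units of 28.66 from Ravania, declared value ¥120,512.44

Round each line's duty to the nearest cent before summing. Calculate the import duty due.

¥21,319.08

Line 1 (55.57, Uleth, 2,145 kg, ¥287,644.50):
Base rate for 55.57 is 5.5% + ¥2.23/kg.
Duty = ¥287,644.50 × 5.5% + 2,145 × ¥2.23 = ¥20,603.80.
Line 2 (71.93, Ravania, 388 units, ¥14,305.56):
Base rate for 71.93 is 11%.
Origin Ravania qualifies under the Ulica–Ravania agreement and 71.93 is covered: preferential rate 5% applies instead.
The additional-duty order on 71.93 targets Belica, not Ravania; it does not apply.
Duty = ¥14,305.56 × 5% = ¥715.28.
Line 3 (28.66, Ravania, 617 units, ¥120,512.44):
Base rate for 28.66 is 3%.
Origin Ravania qualifies under the Ulica–Ravania agreement and 28.66 is covered: preferential rate Free applies instead.
Duty = ¥120,512.44 × 0% = ¥0.00.
Total = ¥20,603.80 + ¥715.28 + ¥0.00 = ¥21,319.08.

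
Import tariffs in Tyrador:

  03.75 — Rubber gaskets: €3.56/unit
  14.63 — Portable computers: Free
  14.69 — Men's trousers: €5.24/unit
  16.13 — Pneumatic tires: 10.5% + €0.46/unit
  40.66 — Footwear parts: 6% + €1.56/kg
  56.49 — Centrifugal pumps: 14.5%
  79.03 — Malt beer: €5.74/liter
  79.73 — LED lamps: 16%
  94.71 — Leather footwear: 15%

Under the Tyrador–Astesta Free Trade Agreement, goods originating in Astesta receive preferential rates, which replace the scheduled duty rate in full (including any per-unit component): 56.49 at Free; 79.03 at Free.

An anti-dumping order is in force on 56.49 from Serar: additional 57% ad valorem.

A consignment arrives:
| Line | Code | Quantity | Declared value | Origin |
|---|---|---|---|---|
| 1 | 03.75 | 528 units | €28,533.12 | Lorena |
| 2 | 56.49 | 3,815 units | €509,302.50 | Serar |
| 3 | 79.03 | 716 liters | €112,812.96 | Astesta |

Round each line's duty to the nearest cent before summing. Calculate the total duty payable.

€366,030.97

Line 1 (03.75, Lorena, 528 units, €28,533.12):
Base rate for 03.75 is €3.56/unit.
Duty = 528 × €3.56 = €1,879.68.
Line 2 (56.49, Serar, 3,815 units, €509,302.50):
Base rate for 56.49 is 14.5%.
56.49 has an FTA preferential rate, but origin Serar is not Astesta; base rate stands.
Additional duty on 56.49 from Serar: +57%. Applied ad valorem rate: 14.5% + 57% = 71.5%.
Duty = €509,302.50 × 71.5% = €364,151.29.
Line 3 (79.03, Astesta, 716 liters, €112,812.96):
Base rate for 79.03 is €5.74/liter.
Origin Astesta qualifies under the Tyrador–Astesta agreement and 79.03 is covered: preferential rate Free applies instead.
Duty = €112,812.96 × 0% = €0.00.
Total = €1,879.68 + €364,151.29 + €0.00 = €366,030.97.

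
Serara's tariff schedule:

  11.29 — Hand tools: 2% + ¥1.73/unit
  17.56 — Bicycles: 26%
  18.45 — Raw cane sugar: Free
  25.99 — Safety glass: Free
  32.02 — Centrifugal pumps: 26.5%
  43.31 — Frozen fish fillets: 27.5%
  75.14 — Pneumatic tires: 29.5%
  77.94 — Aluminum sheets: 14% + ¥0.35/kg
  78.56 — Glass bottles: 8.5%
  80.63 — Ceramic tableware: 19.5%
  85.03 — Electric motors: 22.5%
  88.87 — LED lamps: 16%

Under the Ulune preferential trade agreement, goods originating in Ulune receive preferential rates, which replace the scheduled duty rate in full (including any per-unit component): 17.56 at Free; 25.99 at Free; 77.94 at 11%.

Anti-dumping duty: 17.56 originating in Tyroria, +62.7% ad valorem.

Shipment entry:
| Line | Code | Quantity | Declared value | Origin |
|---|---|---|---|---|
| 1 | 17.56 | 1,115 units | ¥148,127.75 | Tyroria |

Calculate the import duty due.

Line 1 (17.56, Tyroria, 1,115 units, ¥148,127.75):
Base rate for 17.56 is 26%.
17.56 has an FTA preferential rate, but origin Tyroria is not Ulune; base rate stands.
Additional duty on 17.56 from Tyroria: +62.7%. Applied ad valorem rate: 26% + 62.7% = 88.7%.
Duty = ¥148,127.75 × 88.7% = ¥131,389.31.

¥131,389.31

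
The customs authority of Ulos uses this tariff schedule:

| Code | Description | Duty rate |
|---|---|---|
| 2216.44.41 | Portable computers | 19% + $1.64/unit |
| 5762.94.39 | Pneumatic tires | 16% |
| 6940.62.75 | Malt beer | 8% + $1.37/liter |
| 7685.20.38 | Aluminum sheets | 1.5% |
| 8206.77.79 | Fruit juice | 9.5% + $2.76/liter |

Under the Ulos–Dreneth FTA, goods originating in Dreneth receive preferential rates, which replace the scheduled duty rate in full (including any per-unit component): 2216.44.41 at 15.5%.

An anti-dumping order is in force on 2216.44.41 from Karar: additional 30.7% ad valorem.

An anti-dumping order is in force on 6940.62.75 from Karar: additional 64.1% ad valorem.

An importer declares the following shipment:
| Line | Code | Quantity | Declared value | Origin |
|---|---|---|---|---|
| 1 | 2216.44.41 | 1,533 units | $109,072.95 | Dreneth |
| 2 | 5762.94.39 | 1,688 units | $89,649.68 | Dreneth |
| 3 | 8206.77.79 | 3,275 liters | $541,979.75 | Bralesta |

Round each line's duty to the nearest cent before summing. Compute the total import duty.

$91,777.34

Line 1 (2216.44.41, Dreneth, 1,533 units, $109,072.95):
Base rate for 2216.44.41 is 19% + $1.64/unit.
Origin Dreneth qualifies under the Ulos–Dreneth agreement and 2216.44.41 is covered: preferential rate 15.5% applies instead.
The additional-duty order on 2216.44.41 targets Karar, not Dreneth; it does not apply.
Duty = $109,072.95 × 15.5% = $16,906.31.
Line 2 (5762.94.39, Dreneth, 1,688 units, $89,649.68):
Base rate for 5762.94.39 is 16%.
Origin Dreneth is the FTA partner but 5762.94.39 is not on the preference list; base rate stands.
Duty = $89,649.68 × 16% = $14,343.95.
Line 3 (8206.77.79, Bralesta, 3,275 liters, $541,979.75):
Base rate for 8206.77.79 is 9.5% + $2.76/liter.
Duty = $541,979.75 × 9.5% + 3,275 × $2.76 = $60,527.08.
Total = $16,906.31 + $14,343.95 + $60,527.08 = $91,777.34.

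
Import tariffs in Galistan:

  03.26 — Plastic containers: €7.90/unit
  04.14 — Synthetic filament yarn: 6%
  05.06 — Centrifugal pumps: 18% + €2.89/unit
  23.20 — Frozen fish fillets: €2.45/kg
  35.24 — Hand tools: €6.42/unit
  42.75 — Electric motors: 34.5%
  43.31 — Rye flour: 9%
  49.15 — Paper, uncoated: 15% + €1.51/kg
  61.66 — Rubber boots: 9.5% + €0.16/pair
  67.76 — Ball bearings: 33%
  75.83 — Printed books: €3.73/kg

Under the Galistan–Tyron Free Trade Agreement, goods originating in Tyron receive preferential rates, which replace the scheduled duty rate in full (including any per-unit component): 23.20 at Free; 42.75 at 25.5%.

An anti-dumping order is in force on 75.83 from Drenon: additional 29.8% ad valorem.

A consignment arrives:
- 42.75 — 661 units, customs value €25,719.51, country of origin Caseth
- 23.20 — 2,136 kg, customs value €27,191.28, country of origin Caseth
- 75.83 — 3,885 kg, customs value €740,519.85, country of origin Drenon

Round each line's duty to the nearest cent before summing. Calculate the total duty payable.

€249,272.40

Line 1 (42.75, Caseth, 661 units, €25,719.51):
Base rate for 42.75 is 34.5%.
42.75 has an FTA preferential rate, but origin Caseth is not Tyron; base rate stands.
Duty = €25,719.51 × 34.5% = €8,873.23.
Line 2 (23.20, Caseth, 2,136 kg, €27,191.28):
Base rate for 23.20 is €2.45/kg.
23.20 has an FTA preferential rate, but origin Caseth is not Tyron; base rate stands.
Duty = 2,136 × €2.45 = €5,233.20.
Line 3 (75.83, Drenon, 3,885 kg, €740,519.85):
Base rate for 75.83 is €3.73/kg.
Additional duty on 75.83 from Drenon: +29.8% ad valorem. Applied ad valorem rate = 29.8%.
Duty = €740,519.85 × 29.8% + 3,885 × €3.73 = €235,165.97.
Total = €8,873.23 + €5,233.20 + €235,165.97 = €249,272.40.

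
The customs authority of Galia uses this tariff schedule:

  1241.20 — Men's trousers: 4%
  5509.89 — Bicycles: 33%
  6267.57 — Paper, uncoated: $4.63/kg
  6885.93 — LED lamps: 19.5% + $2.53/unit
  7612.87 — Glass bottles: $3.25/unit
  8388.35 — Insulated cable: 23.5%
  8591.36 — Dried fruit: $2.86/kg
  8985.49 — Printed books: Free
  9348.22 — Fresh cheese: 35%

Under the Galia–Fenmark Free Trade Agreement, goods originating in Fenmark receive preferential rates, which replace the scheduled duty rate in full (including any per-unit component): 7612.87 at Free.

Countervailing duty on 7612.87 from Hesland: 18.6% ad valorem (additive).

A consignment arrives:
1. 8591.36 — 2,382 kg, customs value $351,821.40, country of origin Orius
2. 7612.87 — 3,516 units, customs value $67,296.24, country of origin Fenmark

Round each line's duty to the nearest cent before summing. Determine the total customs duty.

$6,812.52

Line 1 (8591.36, Orius, 2,382 kg, $351,821.40):
Base rate for 8591.36 is $2.86/kg.
Duty = 2,382 × $2.86 = $6,812.52.
Line 2 (7612.87, Fenmark, 3,516 units, $67,296.24):
Base rate for 7612.87 is $3.25/unit.
Origin Fenmark qualifies under the Galia–Fenmark agreement and 7612.87 is covered: preferential rate Free applies instead.
The additional-duty order on 7612.87 targets Hesland, not Fenmark; it does not apply.
Duty = $67,296.24 × 0% = $0.00.
Total = $6,812.52 + $0.00 = $6,812.52.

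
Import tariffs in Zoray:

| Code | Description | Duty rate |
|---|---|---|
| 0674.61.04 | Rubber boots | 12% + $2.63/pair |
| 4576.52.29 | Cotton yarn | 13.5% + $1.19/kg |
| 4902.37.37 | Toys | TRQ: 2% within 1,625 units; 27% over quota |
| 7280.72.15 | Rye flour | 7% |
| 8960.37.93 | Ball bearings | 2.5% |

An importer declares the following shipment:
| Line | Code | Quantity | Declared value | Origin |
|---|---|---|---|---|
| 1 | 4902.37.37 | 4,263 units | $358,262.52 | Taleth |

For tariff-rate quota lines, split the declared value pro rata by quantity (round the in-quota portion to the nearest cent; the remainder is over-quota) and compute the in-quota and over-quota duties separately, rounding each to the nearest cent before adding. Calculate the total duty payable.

$62,589.63

Line 1 (4902.37.37, Taleth, 4,263 units, $358,262.52):
Code 4902.37.37 is under a tariff-rate quota (threshold 1,625 units). In-quota: 1,625 units at 2%; over-quota: 2,638 units at 27%.
Pro-rata value split: in-quota = $358,262.52 × 1,625/4,263 = $136,565.00; over-quota = $358,262.52 − $136,565.00 = $221,697.52.
In-quota duty = $136,565.00 × 2% = $2,731.30. Over-quota duty = $221,697.52 × 27% = $59,858.33.
Line duty = $2,731.30 + $59,858.33 = $62,589.63.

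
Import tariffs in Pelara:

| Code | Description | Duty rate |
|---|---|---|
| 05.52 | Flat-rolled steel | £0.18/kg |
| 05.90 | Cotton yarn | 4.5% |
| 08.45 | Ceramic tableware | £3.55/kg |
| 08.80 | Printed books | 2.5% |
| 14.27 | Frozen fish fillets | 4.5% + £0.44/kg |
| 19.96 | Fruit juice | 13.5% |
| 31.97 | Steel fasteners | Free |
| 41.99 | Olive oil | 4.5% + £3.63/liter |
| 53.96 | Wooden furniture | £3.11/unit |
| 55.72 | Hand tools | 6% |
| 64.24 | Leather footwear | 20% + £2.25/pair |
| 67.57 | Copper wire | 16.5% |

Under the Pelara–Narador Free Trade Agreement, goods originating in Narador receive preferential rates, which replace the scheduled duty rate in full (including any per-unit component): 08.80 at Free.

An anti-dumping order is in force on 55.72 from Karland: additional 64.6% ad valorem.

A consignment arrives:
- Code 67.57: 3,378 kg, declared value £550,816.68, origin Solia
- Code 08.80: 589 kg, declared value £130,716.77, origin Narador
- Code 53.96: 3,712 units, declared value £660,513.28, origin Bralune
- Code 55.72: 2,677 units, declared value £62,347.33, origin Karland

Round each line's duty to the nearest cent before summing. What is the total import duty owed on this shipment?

£146,446.28

Line 1 (67.57, Solia, 3,378 kg, £550,816.68):
Base rate for 67.57 is 16.5%.
Duty = £550,816.68 × 16.5% = £90,884.75.
Line 2 (08.80, Narador, 589 kg, £130,716.77):
Base rate for 08.80 is 2.5%.
Origin Narador qualifies under the Pelara–Narador agreement and 08.80 is covered: preferential rate Free applies instead.
Duty = £130,716.77 × 0% = £0.00.
Line 3 (53.96, Bralune, 3,712 units, £660,513.28):
Base rate for 53.96 is £3.11/unit.
Duty = 3,712 × £3.11 = £11,544.32.
Line 4 (55.72, Karland, 2,677 units, £62,347.33):
Base rate for 55.72 is 6%.
Additional duty on 55.72 from Karland: +64.6%. Applied ad valorem rate: 6% + 64.6% = 70.6%.
Duty = £62,347.33 × 70.6% = £44,017.21.
Total = £90,884.75 + £0.00 + £11,544.32 + £44,017.21 = £146,446.28.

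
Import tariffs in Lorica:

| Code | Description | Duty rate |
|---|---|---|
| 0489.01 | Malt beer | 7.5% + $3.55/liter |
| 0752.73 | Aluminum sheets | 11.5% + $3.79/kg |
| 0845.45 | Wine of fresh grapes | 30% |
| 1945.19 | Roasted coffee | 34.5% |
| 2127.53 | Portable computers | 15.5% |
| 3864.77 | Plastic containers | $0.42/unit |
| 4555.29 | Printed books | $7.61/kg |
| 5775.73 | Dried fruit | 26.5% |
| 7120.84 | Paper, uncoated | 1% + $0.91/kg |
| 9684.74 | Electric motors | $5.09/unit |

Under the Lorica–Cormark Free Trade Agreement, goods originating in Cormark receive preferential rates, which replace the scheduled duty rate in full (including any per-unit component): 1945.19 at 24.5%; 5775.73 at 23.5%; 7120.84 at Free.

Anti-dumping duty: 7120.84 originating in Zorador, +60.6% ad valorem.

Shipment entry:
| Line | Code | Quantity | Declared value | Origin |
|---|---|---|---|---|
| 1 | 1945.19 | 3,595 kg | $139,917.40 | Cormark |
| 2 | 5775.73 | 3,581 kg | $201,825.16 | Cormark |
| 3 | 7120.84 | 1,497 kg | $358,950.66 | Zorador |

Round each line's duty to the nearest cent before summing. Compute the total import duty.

Line 1 (1945.19, Cormark, 3,595 kg, $139,917.40):
Base rate for 1945.19 is 34.5%.
Origin Cormark qualifies under the Lorica–Cormark agreement and 1945.19 is covered: preferential rate 24.5% applies instead.
Duty = $139,917.40 × 24.5% = $34,279.76.
Line 2 (5775.73, Cormark, 3,581 kg, $201,825.16):
Base rate for 5775.73 is 26.5%.
Origin Cormark qualifies under the Lorica–Cormark agreement and 5775.73 is covered: preferential rate 23.5% applies instead.
Duty = $201,825.16 × 23.5% = $47,428.91.
Line 3 (7120.84, Zorador, 1,497 kg, $358,950.66):
Base rate for 7120.84 is 1% + $0.91/kg.
7120.84 has an FTA preferential rate, but origin Zorador is not Cormark; base rate stands.
Additional duty on 7120.84 from Zorador: +60.6%. Applied ad valorem rate: 1% + 60.6% = 61.6%.
Duty = $358,950.66 × 61.6% + 1,497 × $0.91 = $222,475.88.
Total = $34,279.76 + $47,428.91 + $222,475.88 = $304,184.55.

$304,184.55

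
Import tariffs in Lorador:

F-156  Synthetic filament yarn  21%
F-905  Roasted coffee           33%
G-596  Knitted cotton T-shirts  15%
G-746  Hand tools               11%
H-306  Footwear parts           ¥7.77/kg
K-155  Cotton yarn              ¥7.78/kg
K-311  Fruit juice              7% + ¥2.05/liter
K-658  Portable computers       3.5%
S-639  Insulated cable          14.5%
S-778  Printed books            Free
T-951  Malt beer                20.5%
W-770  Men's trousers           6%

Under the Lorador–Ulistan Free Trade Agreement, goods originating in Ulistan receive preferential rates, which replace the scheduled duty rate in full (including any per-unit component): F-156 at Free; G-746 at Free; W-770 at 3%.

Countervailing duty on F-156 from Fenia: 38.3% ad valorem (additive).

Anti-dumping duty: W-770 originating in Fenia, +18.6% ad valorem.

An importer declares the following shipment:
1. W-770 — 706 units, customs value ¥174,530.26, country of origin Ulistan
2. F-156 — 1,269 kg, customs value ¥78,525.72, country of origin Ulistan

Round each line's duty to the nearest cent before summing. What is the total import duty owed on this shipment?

¥5,235.91

Line 1 (W-770, Ulistan, 706 units, ¥174,530.26):
Base rate for W-770 is 6%.
Origin Ulistan qualifies under the Lorador–Ulistan agreement and W-770 is covered: preferential rate 3% applies instead.
The additional-duty order on W-770 targets Fenia, not Ulistan; it does not apply.
Duty = ¥174,530.26 × 3% = ¥5,235.91.
Line 2 (F-156, Ulistan, 1,269 kg, ¥78,525.72):
Base rate for F-156 is 21%.
Origin Ulistan qualifies under the Lorador–Ulistan agreement and F-156 is covered: preferential rate Free applies instead.
The additional-duty order on F-156 targets Fenia, not Ulistan; it does not apply.
Duty = ¥78,525.72 × 0% = ¥0.00.
Total = ¥5,235.91 + ¥0.00 = ¥5,235.91.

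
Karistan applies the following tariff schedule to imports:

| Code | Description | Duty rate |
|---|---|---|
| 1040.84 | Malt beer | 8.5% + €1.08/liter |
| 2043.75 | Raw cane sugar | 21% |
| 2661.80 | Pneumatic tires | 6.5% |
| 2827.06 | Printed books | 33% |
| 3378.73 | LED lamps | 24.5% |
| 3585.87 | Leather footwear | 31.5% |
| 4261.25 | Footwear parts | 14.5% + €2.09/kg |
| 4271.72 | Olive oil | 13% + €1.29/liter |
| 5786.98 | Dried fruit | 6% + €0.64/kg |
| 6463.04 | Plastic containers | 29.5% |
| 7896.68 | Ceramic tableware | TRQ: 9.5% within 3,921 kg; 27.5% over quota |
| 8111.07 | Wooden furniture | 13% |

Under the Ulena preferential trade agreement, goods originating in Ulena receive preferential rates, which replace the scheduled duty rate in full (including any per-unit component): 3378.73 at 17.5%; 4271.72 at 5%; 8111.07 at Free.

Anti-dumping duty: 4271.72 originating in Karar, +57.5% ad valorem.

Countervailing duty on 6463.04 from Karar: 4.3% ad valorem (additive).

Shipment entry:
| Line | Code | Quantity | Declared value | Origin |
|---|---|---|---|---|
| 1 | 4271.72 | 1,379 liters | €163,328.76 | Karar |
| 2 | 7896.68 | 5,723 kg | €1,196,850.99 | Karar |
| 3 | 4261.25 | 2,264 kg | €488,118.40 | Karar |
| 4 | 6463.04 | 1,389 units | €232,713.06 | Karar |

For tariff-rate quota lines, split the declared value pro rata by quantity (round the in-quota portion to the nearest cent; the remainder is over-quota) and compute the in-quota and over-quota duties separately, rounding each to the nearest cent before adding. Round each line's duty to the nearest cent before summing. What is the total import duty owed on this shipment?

€452,625.88

Line 1 (4271.72, Karar, 1,379 liters, €163,328.76):
Base rate for 4271.72 is 13% + €1.29/liter.
4271.72 has an FTA preferential rate, but origin Karar is not Ulena; base rate stands.
Additional duty on 4271.72 from Karar: +57.5%. Applied ad valorem rate: 13% + 57.5% = 70.5%.
Duty = €163,328.76 × 70.5% + 1,379 × €1.29 = €116,925.69.
Line 2 (7896.68, Karar, 5,723 kg, €1,196,850.99):
Code 7896.68 is under a tariff-rate quota (threshold 3,921 kg). In-quota: 3,921 kg at 9.5%; over-quota: 1,802 kg at 27.5%.
Pro-rata value split: in-quota = €1,196,850.99 × 3,921/5,723 = €819,998.73; over-quota = €1,196,850.99 − €819,998.73 = €376,852.26.
In-quota duty = €819,998.73 × 9.5% = €77,899.88. Over-quota duty = €376,852.26 × 27.5% = €103,634.37.
Line duty = €77,899.88 + €103,634.37 = €181,534.25.
Line 3 (4261.25, Karar, 2,264 kg, €488,118.40):
Base rate for 4261.25 is 14.5% + €2.09/kg.
Duty = €488,118.40 × 14.5% + 2,264 × €2.09 = €75,508.93.
Line 4 (6463.04, Karar, 1,389 units, €232,713.06):
Base rate for 6463.04 is 29.5%.
Additional duty on 6463.04 from Karar: +4.3%. Applied ad valorem rate: 29.5% + 4.3% = 33.8%.
Duty = €232,713.06 × 33.8% = €78,657.01.
Total = €116,925.69 + €181,534.25 + €75,508.93 + €78,657.01 = €452,625.88.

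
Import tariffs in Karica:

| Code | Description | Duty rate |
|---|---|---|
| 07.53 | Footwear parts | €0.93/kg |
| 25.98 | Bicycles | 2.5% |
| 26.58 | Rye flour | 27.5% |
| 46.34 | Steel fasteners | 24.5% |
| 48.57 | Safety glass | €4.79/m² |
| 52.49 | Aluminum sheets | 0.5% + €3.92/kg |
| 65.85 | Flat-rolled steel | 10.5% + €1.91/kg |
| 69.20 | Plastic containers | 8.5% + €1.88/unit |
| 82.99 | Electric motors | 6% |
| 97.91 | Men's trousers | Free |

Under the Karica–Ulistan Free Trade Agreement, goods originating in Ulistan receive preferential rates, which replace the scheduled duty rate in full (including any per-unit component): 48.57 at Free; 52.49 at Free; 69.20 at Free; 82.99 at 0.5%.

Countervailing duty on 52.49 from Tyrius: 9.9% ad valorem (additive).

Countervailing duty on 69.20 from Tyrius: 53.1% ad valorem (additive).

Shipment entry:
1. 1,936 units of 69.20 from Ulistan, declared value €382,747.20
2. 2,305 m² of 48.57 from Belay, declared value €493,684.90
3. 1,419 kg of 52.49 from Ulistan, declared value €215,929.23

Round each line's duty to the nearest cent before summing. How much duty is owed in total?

Line 1 (69.20, Ulistan, 1,936 units, €382,747.20):
Base rate for 69.20 is 8.5% + €1.88/unit.
Origin Ulistan qualifies under the Karica–Ulistan agreement and 69.20 is covered: preferential rate Free applies instead.
The additional-duty order on 69.20 targets Tyrius, not Ulistan; it does not apply.
Duty = €382,747.20 × 0% = €0.00.
Line 2 (48.57, Belay, 2,305 m², €493,684.90):
Base rate for 48.57 is €4.79/m².
48.57 has an FTA preferential rate, but origin Belay is not Ulistan; base rate stands.
Duty = 2,305 × €4.79 = €11,040.95.
Line 3 (52.49, Ulistan, 1,419 kg, €215,929.23):
Base rate for 52.49 is 0.5% + €3.92/kg.
Origin Ulistan qualifies under the Karica–Ulistan agreement and 52.49 is covered: preferential rate Free applies instead.
The additional-duty order on 52.49 targets Tyrius, not Ulistan; it does not apply.
Duty = €215,929.23 × 0% = €0.00.
Total = €0.00 + €11,040.95 + €0.00 = €11,040.95.

€11,040.95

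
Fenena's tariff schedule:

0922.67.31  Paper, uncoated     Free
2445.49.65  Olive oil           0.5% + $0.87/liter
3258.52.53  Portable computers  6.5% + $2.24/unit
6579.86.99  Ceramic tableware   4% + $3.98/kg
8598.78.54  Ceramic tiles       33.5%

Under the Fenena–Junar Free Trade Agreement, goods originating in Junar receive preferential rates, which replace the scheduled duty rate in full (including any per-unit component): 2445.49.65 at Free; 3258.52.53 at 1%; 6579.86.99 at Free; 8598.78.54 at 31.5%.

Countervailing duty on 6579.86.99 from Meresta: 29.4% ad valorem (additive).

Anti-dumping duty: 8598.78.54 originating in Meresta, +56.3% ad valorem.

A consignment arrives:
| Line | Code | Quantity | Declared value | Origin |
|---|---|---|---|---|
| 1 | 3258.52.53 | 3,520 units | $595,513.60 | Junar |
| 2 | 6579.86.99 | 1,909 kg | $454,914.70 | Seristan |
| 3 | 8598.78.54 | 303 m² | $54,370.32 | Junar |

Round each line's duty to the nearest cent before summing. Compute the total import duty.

Line 1 (3258.52.53, Junar, 3,520 units, $595,513.60):
Base rate for 3258.52.53 is 6.5% + $2.24/unit.
Origin Junar qualifies under the Fenena–Junar agreement and 3258.52.53 is covered: preferential rate 1% applies instead.
Duty = $595,513.60 × 1% = $5,955.14.
Line 2 (6579.86.99, Seristan, 1,909 kg, $454,914.70):
Base rate for 6579.86.99 is 4% + $3.98/kg.
6579.86.99 has an FTA preferential rate, but origin Seristan is not Junar; base rate stands.
The additional-duty order on 6579.86.99 targets Meresta, not Seristan; it does not apply.
Duty = $454,914.70 × 4% + 1,909 × $3.98 = $25,794.41.
Line 3 (8598.78.54, Junar, 303 m², $54,370.32):
Base rate for 8598.78.54 is 33.5%.
Origin Junar qualifies under the Fenena–Junar agreement and 8598.78.54 is covered: preferential rate 31.5% applies instead.
The additional-duty order on 8598.78.54 targets Meresta, not Junar; it does not apply.
Duty = $54,370.32 × 31.5% = $17,126.65.
Total = $5,955.14 + $25,794.41 + $17,126.65 = $48,876.20.

$48,876.20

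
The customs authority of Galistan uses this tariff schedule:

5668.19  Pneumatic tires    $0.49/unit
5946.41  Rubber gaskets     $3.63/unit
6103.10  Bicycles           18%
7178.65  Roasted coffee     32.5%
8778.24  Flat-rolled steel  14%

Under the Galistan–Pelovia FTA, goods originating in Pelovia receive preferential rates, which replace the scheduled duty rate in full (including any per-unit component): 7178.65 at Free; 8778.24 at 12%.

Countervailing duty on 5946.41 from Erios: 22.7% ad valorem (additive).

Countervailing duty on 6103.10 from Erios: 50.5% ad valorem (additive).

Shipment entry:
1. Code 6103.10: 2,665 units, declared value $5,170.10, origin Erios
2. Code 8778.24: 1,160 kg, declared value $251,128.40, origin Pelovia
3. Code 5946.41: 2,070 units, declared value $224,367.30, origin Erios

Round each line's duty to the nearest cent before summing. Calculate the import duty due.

$92,122.41

Line 1 (6103.10, Erios, 2,665 units, $5,170.10):
Base rate for 6103.10 is 18%.
Additional duty on 6103.10 from Erios: +50.5%. Applied ad valorem rate: 18% + 50.5% = 68.5%.
Duty = $5,170.10 × 68.5% = $3,541.52.
Line 2 (8778.24, Pelovia, 1,160 kg, $251,128.40):
Base rate for 8778.24 is 14%.
Origin Pelovia qualifies under the Galistan–Pelovia agreement and 8778.24 is covered: preferential rate 12% applies instead.
Duty = $251,128.40 × 12% = $30,135.41.
Line 3 (5946.41, Erios, 2,070 units, $224,367.30):
Base rate for 5946.41 is $3.63/unit.
Additional duty on 5946.41 from Erios: +22.7% ad valorem. Applied ad valorem rate = 22.7%.
Duty = $224,367.30 × 22.7% + 2,070 × $3.63 = $58,445.48.
Total = $3,541.52 + $30,135.41 + $58,445.48 = $92,122.41.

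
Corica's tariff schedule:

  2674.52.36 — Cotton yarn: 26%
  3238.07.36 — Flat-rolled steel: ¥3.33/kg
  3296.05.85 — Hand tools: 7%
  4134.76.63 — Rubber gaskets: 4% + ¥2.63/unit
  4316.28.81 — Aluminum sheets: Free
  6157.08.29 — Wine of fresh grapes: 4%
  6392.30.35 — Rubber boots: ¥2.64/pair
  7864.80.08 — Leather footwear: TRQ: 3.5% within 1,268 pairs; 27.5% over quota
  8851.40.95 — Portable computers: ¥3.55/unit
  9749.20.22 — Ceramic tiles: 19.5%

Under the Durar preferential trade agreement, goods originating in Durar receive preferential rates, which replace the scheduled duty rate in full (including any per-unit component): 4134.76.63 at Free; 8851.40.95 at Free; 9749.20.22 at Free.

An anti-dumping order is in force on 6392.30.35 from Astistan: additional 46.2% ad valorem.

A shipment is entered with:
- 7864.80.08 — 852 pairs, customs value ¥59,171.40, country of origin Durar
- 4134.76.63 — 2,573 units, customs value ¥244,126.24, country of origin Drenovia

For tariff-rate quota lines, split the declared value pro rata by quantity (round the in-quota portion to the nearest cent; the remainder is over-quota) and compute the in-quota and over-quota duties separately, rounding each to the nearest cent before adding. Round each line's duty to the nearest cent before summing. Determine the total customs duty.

¥18,603.04

Line 1 (7864.80.08, Durar, 852 pairs, ¥59,171.40):
Code 7864.80.08 is under a tariff-rate quota (threshold 1,268 pairs). Quantity 852 pairs is within the quota, so the in-quota rate 3.5% applies to the full value.
Duty = ¥59,171.40 × 3.5% = ¥2,071.00.
Line 2 (4134.76.63, Drenovia, 2,573 units, ¥244,126.24):
Base rate for 4134.76.63 is 4% + ¥2.63/unit.
4134.76.63 has an FTA preferential rate, but origin Drenovia is not Durar; base rate stands.
Duty = ¥244,126.24 × 4% + 2,573 × ¥2.63 = ¥16,532.04.
Total = ¥2,071.00 + ¥16,532.04 = ¥18,603.04.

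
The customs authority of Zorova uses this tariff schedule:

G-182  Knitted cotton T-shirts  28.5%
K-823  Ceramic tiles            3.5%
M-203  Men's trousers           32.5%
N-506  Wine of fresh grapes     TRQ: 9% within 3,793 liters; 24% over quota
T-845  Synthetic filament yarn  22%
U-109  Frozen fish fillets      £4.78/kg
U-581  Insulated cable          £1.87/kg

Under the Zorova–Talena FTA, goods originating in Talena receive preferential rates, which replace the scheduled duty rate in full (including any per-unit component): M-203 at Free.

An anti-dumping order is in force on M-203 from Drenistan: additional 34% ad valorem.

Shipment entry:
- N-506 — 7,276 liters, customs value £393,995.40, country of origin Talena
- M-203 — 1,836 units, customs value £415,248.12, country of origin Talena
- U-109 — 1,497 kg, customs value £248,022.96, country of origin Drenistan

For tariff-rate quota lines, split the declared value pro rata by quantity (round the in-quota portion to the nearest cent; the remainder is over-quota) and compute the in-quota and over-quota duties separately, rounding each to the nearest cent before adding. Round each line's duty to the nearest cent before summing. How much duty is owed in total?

£70,905.92

Line 1 (N-506, Talena, 7,276 liters, £393,995.40):
Code N-506 is under a tariff-rate quota (threshold 3,793 liters). In-quota: 3,793 liters at 9%; over-quota: 3,483 liters at 24%.
Pro-rata value split: in-quota = £393,995.40 × 3,793/7,276 = £205,390.95; over-quota = £393,995.40 − £205,390.95 = £188,604.45.
In-quota duty = £205,390.95 × 9% = £18,485.19. Over-quota duty = £188,604.45 × 24% = £45,265.07.
Line duty = £18,485.19 + £45,265.07 = £63,750.26.
Line 2 (M-203, Talena, 1,836 units, £415,248.12):
Base rate for M-203 is 32.5%.
Origin Talena qualifies under the Zorova–Talena agreement and M-203 is covered: preferential rate Free applies instead.
The additional-duty order on M-203 targets Drenistan, not Talena; it does not apply.
Duty = £415,248.12 × 0% = £0.00.
Line 3 (U-109, Drenistan, 1,497 kg, £248,022.96):
Base rate for U-109 is £4.78/kg.
Duty = 1,497 × £4.78 = £7,155.66.
Total = £63,750.26 + £0.00 + £7,155.66 = £70,905.92.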